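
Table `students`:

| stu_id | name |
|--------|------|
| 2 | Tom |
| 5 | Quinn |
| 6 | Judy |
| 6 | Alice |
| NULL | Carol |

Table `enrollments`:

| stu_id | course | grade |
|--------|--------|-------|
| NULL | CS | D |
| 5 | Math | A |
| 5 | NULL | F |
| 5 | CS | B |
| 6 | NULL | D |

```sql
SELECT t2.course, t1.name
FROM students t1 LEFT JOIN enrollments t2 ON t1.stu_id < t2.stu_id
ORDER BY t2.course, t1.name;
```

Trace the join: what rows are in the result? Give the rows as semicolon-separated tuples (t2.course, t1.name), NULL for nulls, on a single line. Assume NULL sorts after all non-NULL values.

LEFT JOIN keeps every row from `students`; unmatched rows get NULL for `enrollments`'s columns.
Matching on t1.stu_id < t2.stu_id. A NULL in a compared column never satisfies the condition.
- stu_id=2: 4 matching t2 row(s), so 4 row(s) emitted.
- stu_id=5: 1 matching t2 row(s), so 1 row(s) emitted.
- stu_id=6: no t2 row matches, row kept with t2 columns NULL.
- stu_id=6: no t2 row matches, row kept with t2 columns NULL.
- stu_id=NULL: no t2 row matches, row kept with t2 columns NULL.
After projecting and ordering:
t2.course | t1.name
CS | Tom
Math | Tom
NULL | Alice
NULL | Carol
NULL | Judy
NULL | Quinn
NULL | Tom
NULL | Tom

(CS, Tom); (Math, Tom); (NULL, Alice); (NULL, Carol); (NULL, Judy); (NULL, Quinn); (NULL, Tom); (NULL, Tom)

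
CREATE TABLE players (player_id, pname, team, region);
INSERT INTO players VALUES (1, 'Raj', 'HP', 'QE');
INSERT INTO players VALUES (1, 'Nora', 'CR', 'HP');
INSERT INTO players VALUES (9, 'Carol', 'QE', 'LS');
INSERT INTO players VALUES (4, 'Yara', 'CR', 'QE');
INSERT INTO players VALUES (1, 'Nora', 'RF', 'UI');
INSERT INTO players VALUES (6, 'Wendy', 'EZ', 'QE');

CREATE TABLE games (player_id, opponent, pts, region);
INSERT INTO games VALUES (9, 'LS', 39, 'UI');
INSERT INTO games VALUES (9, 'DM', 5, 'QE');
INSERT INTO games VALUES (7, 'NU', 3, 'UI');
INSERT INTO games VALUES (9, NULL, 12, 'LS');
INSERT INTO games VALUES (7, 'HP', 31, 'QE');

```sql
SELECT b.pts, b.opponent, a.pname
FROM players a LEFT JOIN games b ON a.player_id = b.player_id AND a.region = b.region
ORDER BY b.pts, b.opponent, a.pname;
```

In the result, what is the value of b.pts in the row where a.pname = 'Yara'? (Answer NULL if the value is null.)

NULL

LEFT JOIN keeps every row from `players`; unmatched rows get NULL for `games`'s columns.
Matching on a.player_id = b.player_id AND a.region = b.region.
- a[0] player_id=1, region=QE → no match; kept with NULLs on the b side.
- a[1] player_id=1, region=HP → no match; kept with NULLs on the b side.
- a[2] player_id=9, region=LS → 1 match(es) in b → 1 row(s).
- a[3] player_id=4, region=QE → no match; kept with NULLs on the b side.
- a[4] player_id=1, region=UI → no match; kept with NULLs on the b side.
- a[5] player_id=6, region=QE → no match; kept with NULLs on the b side.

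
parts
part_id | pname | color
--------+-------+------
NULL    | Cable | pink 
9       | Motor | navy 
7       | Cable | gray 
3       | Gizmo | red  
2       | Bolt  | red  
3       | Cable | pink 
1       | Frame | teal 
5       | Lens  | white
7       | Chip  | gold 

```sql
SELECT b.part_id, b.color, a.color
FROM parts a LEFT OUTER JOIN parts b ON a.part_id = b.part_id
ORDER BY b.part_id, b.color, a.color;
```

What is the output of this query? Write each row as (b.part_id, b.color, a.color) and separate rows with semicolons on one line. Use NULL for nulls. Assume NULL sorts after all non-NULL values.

(1, teal, teal); (2, red, red); (3, pink, pink); (3, pink, red); (3, red, pink); (3, red, red); (5, white, white); (7, gold, gold); (7, gold, gray); (7, gray, gold); (7, gray, gray); (9, navy, navy); (NULL, NULL, pink)

LEFT JOIN keeps every row from `parts a`; unmatched rows get NULL for `parts b`'s columns.
Matching on a.part_id = b.part_id. A NULL in a compared column never satisfies the condition.
- a (part_id=NULL) has no partner → padded with NULL.
- a (part_id=9) pairs with 1 row(s) of b.
- a (part_id=7) pairs with 2 row(s) of b.
- a (part_id=3) pairs with 2 row(s) of b.
- a (part_id=2) pairs with 1 row(s) of b.
- a (part_id=3) pairs with 2 row(s) of b.
- a (part_id=1) pairs with 1 row(s) of b.
- a (part_id=5) pairs with 1 row(s) of b.
- a (part_id=7) pairs with 2 row(s) of b.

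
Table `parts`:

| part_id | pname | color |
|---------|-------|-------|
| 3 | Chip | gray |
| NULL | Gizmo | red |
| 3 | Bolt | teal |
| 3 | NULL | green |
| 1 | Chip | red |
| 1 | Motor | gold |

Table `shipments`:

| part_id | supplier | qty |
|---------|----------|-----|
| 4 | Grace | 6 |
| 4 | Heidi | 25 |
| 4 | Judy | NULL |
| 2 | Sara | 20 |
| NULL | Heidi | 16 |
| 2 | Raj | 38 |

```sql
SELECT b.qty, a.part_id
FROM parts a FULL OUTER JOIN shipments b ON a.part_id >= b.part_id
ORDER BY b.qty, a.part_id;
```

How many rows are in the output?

13

FULL OUTER JOIN keeps every row from both sides; unmatched rows get NULL for the other side's columns.
Matching on a.part_id >= b.part_id. A NULL in a compared column never satisfies the condition.
Matched pairs: 6; unmatched a rows kept: 3; unmatched b rows kept: 4.
Total: 6 matched + 7 padded = 13 rows.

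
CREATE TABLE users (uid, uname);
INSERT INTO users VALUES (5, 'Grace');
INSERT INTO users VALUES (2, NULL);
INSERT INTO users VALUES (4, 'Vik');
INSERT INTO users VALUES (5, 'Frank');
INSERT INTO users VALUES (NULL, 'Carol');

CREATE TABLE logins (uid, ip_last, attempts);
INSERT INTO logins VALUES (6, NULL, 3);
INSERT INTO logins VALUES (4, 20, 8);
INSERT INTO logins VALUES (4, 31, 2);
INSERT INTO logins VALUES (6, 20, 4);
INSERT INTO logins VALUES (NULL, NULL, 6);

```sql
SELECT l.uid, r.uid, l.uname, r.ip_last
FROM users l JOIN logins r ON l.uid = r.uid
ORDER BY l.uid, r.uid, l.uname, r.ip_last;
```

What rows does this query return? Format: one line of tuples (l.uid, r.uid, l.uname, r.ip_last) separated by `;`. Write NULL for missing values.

(4, 4, Vik, 20); (4, 4, Vik, 31)

INNER JOIN keeps only pairs where the ON condition holds.
Matching on l.uid = r.uid. A NULL in a compared column never satisfies the condition.
Matched pairs: 2.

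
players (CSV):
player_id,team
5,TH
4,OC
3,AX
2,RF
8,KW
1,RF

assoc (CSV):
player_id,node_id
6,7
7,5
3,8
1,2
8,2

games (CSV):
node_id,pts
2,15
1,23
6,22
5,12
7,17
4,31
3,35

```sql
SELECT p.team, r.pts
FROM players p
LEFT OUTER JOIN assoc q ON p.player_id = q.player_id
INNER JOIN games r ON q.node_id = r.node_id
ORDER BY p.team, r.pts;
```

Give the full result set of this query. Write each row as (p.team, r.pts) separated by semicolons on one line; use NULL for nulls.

(KW, 15); (RF, 15)

Step 1 — p LEFT JOIN q on player_id → 6 row(s).
Then INNER JOIN `games r` on node_id: keep only rows whose q.node_id appears in r.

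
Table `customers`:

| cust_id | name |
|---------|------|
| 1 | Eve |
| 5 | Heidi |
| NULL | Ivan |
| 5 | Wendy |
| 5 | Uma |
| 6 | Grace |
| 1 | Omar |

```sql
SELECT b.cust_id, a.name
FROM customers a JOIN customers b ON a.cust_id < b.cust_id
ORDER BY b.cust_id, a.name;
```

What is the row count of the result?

INNER JOIN keeps only pairs where the ON condition holds.
Matching on a.cust_id < b.cust_id. A NULL in a compared column never satisfies the condition.
- a (cust_id=1) pairs with 4 row(s) of b.
- a (cust_id=5) pairs with 1 row(s) of b.
- a (cust_id=NULL) has no partner → excluded.
- a (cust_id=5) pairs with 1 row(s) of b.
- a (cust_id=5) pairs with 1 row(s) of b.
- a (cust_id=6) has no partner → excluded.
- a (cust_id=1) pairs with 4 row(s) of b.
Total: 11 rows.

11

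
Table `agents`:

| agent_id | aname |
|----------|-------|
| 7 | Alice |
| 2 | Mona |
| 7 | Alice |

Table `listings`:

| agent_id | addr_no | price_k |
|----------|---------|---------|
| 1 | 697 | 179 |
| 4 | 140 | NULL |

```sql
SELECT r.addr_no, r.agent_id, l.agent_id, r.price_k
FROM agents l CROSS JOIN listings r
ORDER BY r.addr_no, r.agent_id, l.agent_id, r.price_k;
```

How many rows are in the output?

CROSS JOIN pairs every row of `agents` with every row of `listings`: 3 × 2 = 6 rows.

6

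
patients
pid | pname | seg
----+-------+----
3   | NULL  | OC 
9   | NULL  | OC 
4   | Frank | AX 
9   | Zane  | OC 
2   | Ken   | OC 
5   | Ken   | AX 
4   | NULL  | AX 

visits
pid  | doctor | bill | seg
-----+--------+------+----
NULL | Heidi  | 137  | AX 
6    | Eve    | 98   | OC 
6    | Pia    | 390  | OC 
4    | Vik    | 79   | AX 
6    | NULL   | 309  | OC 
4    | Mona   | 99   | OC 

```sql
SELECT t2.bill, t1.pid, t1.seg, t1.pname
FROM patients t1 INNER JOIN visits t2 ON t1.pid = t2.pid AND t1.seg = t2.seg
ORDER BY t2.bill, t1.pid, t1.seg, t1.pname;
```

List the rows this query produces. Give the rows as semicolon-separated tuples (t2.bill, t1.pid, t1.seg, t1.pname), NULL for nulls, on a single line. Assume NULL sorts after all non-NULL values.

INNER JOIN keeps only pairs where the ON condition holds.
Matching on t1.pid = t2.pid AND t1.seg = t2.seg. A NULL in a compared column never satisfies the condition.
Matched pairs: 2.

(79, 4, AX, Frank); (79, 4, AX, NULL)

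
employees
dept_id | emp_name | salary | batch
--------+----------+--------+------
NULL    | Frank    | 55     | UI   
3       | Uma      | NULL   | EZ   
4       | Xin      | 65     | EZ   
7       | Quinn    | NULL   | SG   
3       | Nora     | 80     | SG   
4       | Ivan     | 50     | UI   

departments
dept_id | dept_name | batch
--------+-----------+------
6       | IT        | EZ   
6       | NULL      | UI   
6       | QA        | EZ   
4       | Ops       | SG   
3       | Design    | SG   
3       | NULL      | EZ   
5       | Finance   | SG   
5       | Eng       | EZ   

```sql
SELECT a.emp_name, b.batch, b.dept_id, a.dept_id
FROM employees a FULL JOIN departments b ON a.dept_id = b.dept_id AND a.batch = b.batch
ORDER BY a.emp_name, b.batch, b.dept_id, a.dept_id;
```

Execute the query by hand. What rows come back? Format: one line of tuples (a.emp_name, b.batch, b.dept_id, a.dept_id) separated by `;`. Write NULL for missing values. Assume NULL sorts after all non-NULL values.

(Frank, NULL, NULL, NULL); (Ivan, NULL, NULL, 4); (Nora, SG, 3, 3); (Quinn, NULL, NULL, 7); (Uma, EZ, 3, 3); (Xin, NULL, NULL, 4); (NULL, EZ, 5, NULL); (NULL, EZ, 6, NULL); (NULL, EZ, 6, NULL); (NULL, SG, 4, NULL); (NULL, SG, 5, NULL); (NULL, UI, 6, NULL)

FULL OUTER JOIN keeps every row from both sides; unmatched rows get NULL for the other side's columns.
Matching on a.dept_id = b.dept_id AND a.batch = b.batch. A NULL in a compared column never satisfies the condition.
- a (dept_id=NULL, batch=UI) has no partner → padded with NULL.
- a (dept_id=3, batch=EZ) pairs with 1 row(s) of b.
- a (dept_id=4, batch=EZ) has no partner → padded with NULL.
- a (dept_id=7, batch=SG) has no partner → padded with NULL.
- a (dept_id=3, batch=SG) pairs with 1 row(s) of b.
- a (dept_id=4, batch=UI) has no partner → padded with NULL.
- 6 row(s) from b found no a partner → padded with NULL.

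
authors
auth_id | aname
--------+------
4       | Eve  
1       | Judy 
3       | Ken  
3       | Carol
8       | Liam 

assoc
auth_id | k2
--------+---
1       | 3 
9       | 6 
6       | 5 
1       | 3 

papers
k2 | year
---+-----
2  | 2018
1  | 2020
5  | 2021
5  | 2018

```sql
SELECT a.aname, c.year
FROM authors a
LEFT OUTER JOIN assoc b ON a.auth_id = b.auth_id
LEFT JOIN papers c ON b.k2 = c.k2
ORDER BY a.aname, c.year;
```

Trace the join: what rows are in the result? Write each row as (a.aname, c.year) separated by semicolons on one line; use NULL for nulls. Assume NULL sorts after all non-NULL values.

(Carol, NULL); (Eve, NULL); (Judy, NULL); (Judy, NULL); (Ken, NULL); (Liam, NULL)

Step 1 — a LEFT JOIN b on auth_id → 6 row(s).
Then LEFT JOIN `papers c` on k2: each of those 6 rows is kept; rows whose b.k2 has no match in c get NULL for c's columns.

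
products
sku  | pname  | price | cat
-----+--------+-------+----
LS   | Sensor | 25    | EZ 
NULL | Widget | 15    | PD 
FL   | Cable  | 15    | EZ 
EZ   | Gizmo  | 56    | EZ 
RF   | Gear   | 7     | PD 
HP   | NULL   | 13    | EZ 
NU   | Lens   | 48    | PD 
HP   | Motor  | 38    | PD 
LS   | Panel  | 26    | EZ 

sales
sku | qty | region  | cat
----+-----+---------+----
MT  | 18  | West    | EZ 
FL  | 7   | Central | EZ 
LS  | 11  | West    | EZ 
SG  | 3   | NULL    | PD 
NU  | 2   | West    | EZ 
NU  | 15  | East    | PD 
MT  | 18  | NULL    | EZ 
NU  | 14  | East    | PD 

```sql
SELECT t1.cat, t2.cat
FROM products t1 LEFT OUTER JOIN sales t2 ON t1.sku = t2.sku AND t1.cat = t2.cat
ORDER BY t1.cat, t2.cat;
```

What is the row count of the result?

10

LEFT JOIN keeps every row from `products`; unmatched rows get NULL for `sales`'s columns.
Matching on t1.sku = t2.sku AND t1.cat = t2.cat. A NULL in a compared column never satisfies the condition.
- sku=LS, cat=EZ: 1 matching t2 row(s), so 1 row(s) emitted.
- sku=NULL, cat=PD: no t2 row matches, row kept with t2 columns NULL.
- sku=FL, cat=EZ: 1 matching t2 row(s), so 1 row(s) emitted.
- sku=EZ, cat=EZ: no t2 row matches, row kept with t2 columns NULL.
- sku=RF, cat=PD: no t2 row matches, row kept with t2 columns NULL.
- sku=HP, cat=EZ: no t2 row matches, row kept with t2 columns NULL.
- sku=NU, cat=PD: 2 matching t2 row(s), so 2 row(s) emitted.
- sku=HP, cat=PD: no t2 row matches, row kept with t2 columns NULL.
- sku=LS, cat=EZ: 1 matching t2 row(s), so 1 row(s) emitted.
Total: 5 matched + 5 padded = 10 rows.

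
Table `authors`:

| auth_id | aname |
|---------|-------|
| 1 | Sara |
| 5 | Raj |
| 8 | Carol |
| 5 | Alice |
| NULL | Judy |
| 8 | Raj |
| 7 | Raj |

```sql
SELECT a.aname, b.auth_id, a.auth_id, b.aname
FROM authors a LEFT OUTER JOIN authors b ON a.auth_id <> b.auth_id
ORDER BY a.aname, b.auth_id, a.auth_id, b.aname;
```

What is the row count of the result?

27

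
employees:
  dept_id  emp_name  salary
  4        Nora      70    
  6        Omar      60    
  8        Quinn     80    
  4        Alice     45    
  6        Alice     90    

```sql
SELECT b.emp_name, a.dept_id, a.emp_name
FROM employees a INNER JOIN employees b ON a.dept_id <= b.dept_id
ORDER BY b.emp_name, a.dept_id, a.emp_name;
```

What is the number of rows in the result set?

17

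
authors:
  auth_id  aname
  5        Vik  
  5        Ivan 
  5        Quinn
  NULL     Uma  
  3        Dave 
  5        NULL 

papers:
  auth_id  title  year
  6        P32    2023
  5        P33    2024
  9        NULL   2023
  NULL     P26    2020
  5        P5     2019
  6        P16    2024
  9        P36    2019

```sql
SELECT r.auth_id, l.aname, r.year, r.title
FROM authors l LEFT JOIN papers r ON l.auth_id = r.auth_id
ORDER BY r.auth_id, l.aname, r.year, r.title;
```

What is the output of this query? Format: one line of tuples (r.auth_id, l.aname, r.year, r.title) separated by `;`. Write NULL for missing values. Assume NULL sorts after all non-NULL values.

(5, Ivan, 2019, P5); (5, Ivan, 2024, P33); (5, Quinn, 2019, P5); (5, Quinn, 2024, P33); (5, Vik, 2019, P5); (5, Vik, 2024, P33); (5, NULL, 2019, P5); (5, NULL, 2024, P33); (NULL, Dave, NULL, NULL); (NULL, Uma, NULL, NULL)

LEFT JOIN keeps every row from `authors`; unmatched rows get NULL for `papers`'s columns.
Matching on l.auth_id = r.auth_id. A NULL in a compared column never satisfies the condition.
- l row (auth_id=5): matches 2 r row(s) → 2 output row(s).
- l row (auth_id=5): matches 2 r row(s) → 2 output row(s).
- l row (auth_id=5): matches 2 r row(s) → 2 output row(s).
- l row (auth_id=NULL): no match → kept, r columns NULL.
- l row (auth_id=3): no match → kept, r columns NULL.
- l row (auth_id=5): matches 2 r row(s) → 2 output row(s).
After projecting and ordering:
r.auth_id | l.aname | r.year | r.title
5 | Ivan | 2019 | P5
5 | Ivan | 2024 | P33
5 | Quinn | 2019 | P5
5 | Quinn | 2024 | P33
5 | Vik | 2019 | P5
5 | Vik | 2024 | P33
5 | NULL | 2019 | P5
5 | NULL | 2024 | P33
NULL | Dave | NULL | NULL
NULL | Uma | NULL | NULL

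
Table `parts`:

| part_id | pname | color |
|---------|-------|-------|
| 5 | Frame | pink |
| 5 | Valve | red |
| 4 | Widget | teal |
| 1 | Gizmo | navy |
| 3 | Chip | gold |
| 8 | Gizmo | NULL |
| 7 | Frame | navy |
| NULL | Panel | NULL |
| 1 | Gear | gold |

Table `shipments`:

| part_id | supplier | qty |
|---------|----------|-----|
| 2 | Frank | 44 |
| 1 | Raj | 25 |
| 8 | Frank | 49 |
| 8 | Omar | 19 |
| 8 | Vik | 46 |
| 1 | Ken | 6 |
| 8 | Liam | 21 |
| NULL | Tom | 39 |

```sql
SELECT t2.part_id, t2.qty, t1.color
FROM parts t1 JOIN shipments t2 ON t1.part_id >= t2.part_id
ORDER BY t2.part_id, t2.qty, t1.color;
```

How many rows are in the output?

INNER JOIN keeps only pairs where the ON condition holds.
Matching on t1.part_id >= t2.part_id. A NULL in a compared column never satisfies the condition.
- t1 (part_id=5) pairs with 3 row(s) of t2.
- t1 (part_id=5) pairs with 3 row(s) of t2.
- t1 (part_id=4) pairs with 3 row(s) of t2.
- t1 (part_id=1) pairs with 2 row(s) of t2.
- t1 (part_id=3) pairs with 3 row(s) of t2.
- t1 (part_id=8) pairs with 7 row(s) of t2.
- t1 (part_id=7) pairs with 3 row(s) of t2.
- t1 (part_id=NULL) has no partner → excluded.
- t1 (part_id=1) pairs with 2 row(s) of t2.
Total: 26 rows.

26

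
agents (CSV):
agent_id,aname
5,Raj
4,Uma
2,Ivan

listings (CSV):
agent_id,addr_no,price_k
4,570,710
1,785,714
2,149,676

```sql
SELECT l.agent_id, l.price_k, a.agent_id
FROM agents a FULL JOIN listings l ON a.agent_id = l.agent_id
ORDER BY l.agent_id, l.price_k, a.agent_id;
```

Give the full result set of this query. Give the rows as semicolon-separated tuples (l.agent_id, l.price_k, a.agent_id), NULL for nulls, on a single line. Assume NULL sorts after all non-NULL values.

(1, 714, NULL); (2, 676, 2); (4, 710, 4); (NULL, NULL, 5)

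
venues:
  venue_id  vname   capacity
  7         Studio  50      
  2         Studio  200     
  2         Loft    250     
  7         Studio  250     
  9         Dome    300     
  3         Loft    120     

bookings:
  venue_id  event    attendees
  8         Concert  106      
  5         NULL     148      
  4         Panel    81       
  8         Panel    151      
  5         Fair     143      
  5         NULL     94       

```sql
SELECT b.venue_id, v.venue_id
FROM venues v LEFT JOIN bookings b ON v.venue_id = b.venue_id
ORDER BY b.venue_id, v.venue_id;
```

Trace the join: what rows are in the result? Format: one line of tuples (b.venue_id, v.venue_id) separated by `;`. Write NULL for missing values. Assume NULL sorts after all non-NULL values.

(NULL, 2); (NULL, 2); (NULL, 3); (NULL, 7); (NULL, 7); (NULL, 9)

LEFT JOIN keeps every row from `venues`; unmatched rows get NULL for `bookings`'s columns.
Matching on v.venue_id = b.venue_id.
Matched pairs: 0; unmatched v rows kept: 6.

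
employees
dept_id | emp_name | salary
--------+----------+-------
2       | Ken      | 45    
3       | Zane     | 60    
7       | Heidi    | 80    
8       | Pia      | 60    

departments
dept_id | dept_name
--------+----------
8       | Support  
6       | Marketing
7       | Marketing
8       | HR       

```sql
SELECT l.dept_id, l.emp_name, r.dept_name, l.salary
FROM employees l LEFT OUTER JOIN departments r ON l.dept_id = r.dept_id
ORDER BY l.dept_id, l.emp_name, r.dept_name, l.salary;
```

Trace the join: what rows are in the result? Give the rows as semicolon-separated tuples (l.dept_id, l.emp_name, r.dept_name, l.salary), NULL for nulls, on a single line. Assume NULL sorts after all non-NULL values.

LEFT JOIN keeps every row from `employees`; unmatched rows get NULL for `departments`'s columns.
Matching on l.dept_id = r.dept_id.
- dept_id=2: no r row matches, row kept with r columns NULL.
- dept_id=3: no r row matches, row kept with r columns NULL.
- dept_id=7: 1 matching r row(s), so 1 row(s) emitted.
- dept_id=8: 2 matching r row(s), so 2 row(s) emitted.
After projecting and ordering:
l.dept_id | l.emp_name | r.dept_name | l.salary
2 | Ken | NULL | 45
3 | Zane | NULL | 60
7 | Heidi | Marketing | 80
8 | Pia | HR | 60
8 | Pia | Support | 60

(2, Ken, NULL, 45); (3, Zane, NULL, 60); (7, Heidi, Marketing, 80); (8, Pia, HR, 60); (8, Pia, Support, 60)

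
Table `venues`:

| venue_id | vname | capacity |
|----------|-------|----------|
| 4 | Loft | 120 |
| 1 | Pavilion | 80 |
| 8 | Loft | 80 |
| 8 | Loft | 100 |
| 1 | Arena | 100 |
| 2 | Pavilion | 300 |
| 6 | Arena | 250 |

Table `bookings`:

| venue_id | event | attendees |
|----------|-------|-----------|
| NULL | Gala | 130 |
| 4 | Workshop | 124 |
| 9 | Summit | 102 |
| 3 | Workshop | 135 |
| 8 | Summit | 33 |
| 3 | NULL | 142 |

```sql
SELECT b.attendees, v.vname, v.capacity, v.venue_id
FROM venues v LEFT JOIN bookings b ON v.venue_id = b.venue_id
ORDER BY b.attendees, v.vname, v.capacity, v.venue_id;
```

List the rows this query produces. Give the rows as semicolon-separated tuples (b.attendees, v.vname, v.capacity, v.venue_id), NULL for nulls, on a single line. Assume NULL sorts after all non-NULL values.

LEFT JOIN keeps every row from `venues`; unmatched rows get NULL for `bookings`'s columns.
Matching on v.venue_id = b.venue_id. A NULL in a compared column never satisfies the condition.
Matched pairs: 3; unmatched v rows kept: 4.

(33, Loft, 80, 8); (33, Loft, 100, 8); (124, Loft, 120, 4); (NULL, Arena, 100, 1); (NULL, Arena, 250, 6); (NULL, Pavilion, 80, 1); (NULL, Pavilion, 300, 2)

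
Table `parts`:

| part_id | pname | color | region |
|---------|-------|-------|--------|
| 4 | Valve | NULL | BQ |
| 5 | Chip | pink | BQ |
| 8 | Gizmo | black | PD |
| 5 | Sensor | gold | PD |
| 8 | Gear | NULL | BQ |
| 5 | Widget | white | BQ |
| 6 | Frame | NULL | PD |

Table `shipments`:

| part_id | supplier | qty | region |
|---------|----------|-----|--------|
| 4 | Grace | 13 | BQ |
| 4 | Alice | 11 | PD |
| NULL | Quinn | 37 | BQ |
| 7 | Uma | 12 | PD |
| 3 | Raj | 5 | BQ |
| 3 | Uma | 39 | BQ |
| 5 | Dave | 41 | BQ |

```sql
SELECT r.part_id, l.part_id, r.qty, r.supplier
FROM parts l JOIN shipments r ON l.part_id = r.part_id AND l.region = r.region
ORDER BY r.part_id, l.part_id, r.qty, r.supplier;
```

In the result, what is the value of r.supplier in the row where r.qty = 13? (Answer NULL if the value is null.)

Grace

INNER JOIN keeps only pairs where the ON condition holds.
Matching on l.part_id = r.part_id AND l.region = r.region. A NULL in a compared column never satisfies the condition.
- l[0] part_id=4, region=BQ → 1 match(es) in r → 1 row(s).
- l[1] part_id=5, region=BQ → 1 match(es) in r → 1 row(s).
- l[2] part_id=8, region=PD → no match; dropped.
- l[3] part_id=5, region=PD → no match; dropped.
- l[4] part_id=8, region=BQ → no match; dropped.
- l[5] part_id=5, region=BQ → 1 match(es) in r → 1 row(s).
- l[6] part_id=6, region=PD → no match; dropped.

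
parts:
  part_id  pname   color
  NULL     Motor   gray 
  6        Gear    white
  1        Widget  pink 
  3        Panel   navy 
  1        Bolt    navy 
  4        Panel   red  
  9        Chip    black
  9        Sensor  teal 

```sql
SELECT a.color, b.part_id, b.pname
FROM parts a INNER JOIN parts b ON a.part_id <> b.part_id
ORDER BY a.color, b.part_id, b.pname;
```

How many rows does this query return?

INNER JOIN keeps only pairs where the ON condition holds.
Matching on a.part_id <> b.part_id. A NULL in a compared column never satisfies the condition.
Matched pairs: 38.
Total: 38 rows.

38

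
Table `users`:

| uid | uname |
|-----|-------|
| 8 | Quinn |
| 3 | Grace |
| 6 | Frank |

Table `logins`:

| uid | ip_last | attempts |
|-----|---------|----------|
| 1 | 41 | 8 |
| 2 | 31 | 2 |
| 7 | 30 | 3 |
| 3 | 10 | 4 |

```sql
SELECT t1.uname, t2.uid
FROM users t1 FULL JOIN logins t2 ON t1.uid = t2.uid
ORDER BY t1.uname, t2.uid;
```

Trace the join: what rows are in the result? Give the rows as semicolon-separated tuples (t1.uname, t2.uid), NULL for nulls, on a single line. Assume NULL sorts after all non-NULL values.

FULL OUTER JOIN keeps every row from both sides; unmatched rows get NULL for the other side's columns.
Matching on t1.uid = t2.uid.
Matched pairs: 1; unmatched t1 rows kept: 2; unmatched t2 rows kept: 3.

(Frank, NULL); (Grace, 3); (Quinn, NULL); (NULL, 1); (NULL, 2); (NULL, 7)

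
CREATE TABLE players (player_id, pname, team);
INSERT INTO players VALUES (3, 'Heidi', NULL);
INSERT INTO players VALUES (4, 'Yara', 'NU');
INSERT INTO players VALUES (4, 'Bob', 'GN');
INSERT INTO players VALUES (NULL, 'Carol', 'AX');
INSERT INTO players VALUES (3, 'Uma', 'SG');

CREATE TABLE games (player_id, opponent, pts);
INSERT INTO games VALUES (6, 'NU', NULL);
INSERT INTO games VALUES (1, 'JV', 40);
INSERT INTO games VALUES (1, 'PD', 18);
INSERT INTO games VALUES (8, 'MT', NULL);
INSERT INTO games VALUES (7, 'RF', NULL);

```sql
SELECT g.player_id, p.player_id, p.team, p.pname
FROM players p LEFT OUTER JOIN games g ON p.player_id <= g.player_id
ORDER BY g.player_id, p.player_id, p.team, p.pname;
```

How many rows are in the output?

LEFT JOIN keeps every row from `players`; unmatched rows get NULL for `games`'s columns.
Matching on p.player_id <= g.player_id. A NULL in a compared column never satisfies the condition.
- p row (player_id=3): matches 3 g row(s) → 3 output row(s).
- p row (player_id=4): matches 3 g row(s) → 3 output row(s).
- p row (player_id=4): matches 3 g row(s) → 3 output row(s).
- p row (player_id=NULL): no match → kept, g columns NULL.
- p row (player_id=3): matches 3 g row(s) → 3 output row(s).
Total: 12 matched + 1 padded = 13 rows.

13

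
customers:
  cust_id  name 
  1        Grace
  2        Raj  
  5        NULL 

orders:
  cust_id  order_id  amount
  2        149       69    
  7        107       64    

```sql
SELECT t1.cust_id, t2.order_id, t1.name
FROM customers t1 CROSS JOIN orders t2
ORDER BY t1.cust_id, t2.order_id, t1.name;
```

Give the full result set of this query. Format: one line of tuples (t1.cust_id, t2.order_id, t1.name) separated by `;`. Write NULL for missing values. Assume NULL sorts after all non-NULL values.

CROSS JOIN pairs every row of `customers` with every row of `orders`: 3 × 2 = 6 rows.

(1, 107, Grace); (1, 149, Grace); (2, 107, Raj); (2, 149, Raj); (5, 107, NULL); (5, 149, NULL)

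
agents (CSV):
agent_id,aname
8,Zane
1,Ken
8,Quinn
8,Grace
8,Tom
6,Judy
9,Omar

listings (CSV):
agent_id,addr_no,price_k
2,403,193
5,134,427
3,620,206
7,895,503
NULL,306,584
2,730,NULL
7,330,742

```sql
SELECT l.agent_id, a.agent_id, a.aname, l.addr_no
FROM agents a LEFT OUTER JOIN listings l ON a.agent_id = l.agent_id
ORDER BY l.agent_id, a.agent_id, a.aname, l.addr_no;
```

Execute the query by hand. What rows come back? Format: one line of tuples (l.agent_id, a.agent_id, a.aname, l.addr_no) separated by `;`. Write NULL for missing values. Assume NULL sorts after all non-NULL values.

LEFT JOIN keeps every row from `agents`; unmatched rows get NULL for `listings`'s columns.
Matching on a.agent_id = l.agent_id. A NULL in a compared column never satisfies the condition.
- agent_id=8: no l row matches, row kept with l columns NULL.
- agent_id=1: no l row matches, row kept with l columns NULL.
- agent_id=8: no l row matches, row kept with l columns NULL.
- agent_id=8: no l row matches, row kept with l columns NULL.
- agent_id=8: no l row matches, row kept with l columns NULL.
- agent_id=6: no l row matches, row kept with l columns NULL.
- agent_id=9: no l row matches, row kept with l columns NULL.
After projecting and ordering:
l.agent_id | a.agent_id | a.aname | l.addr_no
NULL | 1 | Ken | NULL
NULL | 6 | Judy | NULL
NULL | 8 | Grace | NULL
NULL | 8 | Quinn | NULL
NULL | 8 | Tom | NULL
NULL | 8 | Zane | NULL
NULL | 9 | Omar | NULL

(NULL, 1, Ken, NULL); (NULL, 6, Judy, NULL); (NULL, 8, Grace, NULL); (NULL, 8, Quinn, NULL); (NULL, 8, Tom, NULL); (NULL, 8, Zane, NULL); (NULL, 9, Omar, NULL)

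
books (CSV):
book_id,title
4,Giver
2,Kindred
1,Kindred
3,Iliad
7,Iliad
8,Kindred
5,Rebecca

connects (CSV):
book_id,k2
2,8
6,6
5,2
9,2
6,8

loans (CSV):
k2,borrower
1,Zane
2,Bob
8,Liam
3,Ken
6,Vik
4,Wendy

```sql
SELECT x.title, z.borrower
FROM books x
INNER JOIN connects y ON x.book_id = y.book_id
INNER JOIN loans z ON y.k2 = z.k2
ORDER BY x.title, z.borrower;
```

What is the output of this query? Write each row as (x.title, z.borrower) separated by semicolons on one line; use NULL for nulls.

(Kindred, Liam); (Rebecca, Bob)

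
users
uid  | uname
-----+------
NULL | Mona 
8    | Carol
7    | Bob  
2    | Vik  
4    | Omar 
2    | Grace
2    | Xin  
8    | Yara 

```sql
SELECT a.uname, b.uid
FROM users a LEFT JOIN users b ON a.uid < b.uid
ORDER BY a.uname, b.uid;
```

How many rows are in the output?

20

LEFT JOIN keeps every row from `users a`; unmatched rows get NULL for `users b`'s columns.
Matching on a.uid < b.uid. A NULL in a compared column never satisfies the condition.
Matched pairs: 17; unmatched a rows kept: 3.
Total: 17 matched + 3 padded = 20 rows.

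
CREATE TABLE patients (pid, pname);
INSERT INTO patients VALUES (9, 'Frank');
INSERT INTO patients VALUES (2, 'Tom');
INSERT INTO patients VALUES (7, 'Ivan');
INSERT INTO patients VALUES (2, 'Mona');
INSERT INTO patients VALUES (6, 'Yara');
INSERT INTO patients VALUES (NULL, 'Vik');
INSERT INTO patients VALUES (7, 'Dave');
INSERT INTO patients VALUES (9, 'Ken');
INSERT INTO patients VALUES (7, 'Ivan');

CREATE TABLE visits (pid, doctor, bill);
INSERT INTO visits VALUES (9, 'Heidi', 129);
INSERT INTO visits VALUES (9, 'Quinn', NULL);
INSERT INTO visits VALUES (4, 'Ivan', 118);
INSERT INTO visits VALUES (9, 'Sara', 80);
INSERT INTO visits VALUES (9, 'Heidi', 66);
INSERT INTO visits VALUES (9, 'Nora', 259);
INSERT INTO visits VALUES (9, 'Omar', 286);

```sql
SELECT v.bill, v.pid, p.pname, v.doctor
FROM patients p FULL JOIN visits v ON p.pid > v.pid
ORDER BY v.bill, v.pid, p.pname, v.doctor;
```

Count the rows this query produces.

15

FULL OUTER JOIN keeps every row from both sides; unmatched rows get NULL for the other side's columns.
Matching on p.pid > v.pid. A NULL in a compared column never satisfies the condition.
Matched pairs: 6; unmatched p rows kept: 3; unmatched v rows kept: 6.
Total: 6 matched + 9 padded = 15 rows.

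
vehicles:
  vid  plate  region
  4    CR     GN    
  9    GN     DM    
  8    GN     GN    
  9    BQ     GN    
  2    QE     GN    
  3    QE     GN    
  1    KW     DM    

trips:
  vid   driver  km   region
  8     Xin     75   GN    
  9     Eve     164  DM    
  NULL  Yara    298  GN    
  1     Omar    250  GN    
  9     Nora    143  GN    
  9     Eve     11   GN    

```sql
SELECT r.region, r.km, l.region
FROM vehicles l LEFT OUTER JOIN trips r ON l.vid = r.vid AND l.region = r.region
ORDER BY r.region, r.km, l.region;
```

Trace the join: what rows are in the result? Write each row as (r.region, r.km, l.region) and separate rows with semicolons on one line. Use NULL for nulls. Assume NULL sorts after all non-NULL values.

LEFT JOIN keeps every row from `vehicles`; unmatched rows get NULL for `trips`'s columns.
Matching on l.vid = r.vid AND l.region = r.region. A NULL in a compared column never satisfies the condition.
- l row (vid=4, region=GN): no match → kept, r columns NULL.
- l row (vid=9, region=DM): matches 1 r row(s) → 1 output row(s).
- l row (vid=8, region=GN): matches 1 r row(s) → 1 output row(s).
- l row (vid=9, region=GN): matches 2 r row(s) → 2 output row(s).
- l row (vid=2, region=GN): no match → kept, r columns NULL.
- l row (vid=3, region=GN): no match → kept, r columns NULL.
- l row (vid=1, region=DM): no match → kept, r columns NULL.
After projecting and ordering:
r.region | r.km | l.region
DM | 164 | DM
GN | 11 | GN
GN | 75 | GN
GN | 143 | GN
NULL | NULL | DM
NULL | NULL | GN
NULL | NULL | GN
NULL | NULL | GN

(DM, 164, DM); (GN, 11, GN); (GN, 75, GN); (GN, 143, GN); (NULL, NULL, DM); (NULL, NULL, GN); (NULL, NULL, GN); (NULL, NULL, GN)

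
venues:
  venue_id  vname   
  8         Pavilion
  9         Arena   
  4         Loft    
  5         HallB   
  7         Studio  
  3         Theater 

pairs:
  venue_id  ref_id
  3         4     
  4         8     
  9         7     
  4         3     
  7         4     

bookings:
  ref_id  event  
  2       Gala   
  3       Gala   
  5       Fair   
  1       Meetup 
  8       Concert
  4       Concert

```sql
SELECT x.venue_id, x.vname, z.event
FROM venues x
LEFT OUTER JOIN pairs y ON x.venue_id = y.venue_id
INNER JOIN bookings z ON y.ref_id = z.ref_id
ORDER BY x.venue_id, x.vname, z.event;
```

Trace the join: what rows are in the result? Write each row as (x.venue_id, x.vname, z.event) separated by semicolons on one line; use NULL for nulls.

Evaluate left to right. First `venues x LEFT JOIN pairs y` on venue_id: 7 row(s).
Then INNER JOIN `bookings z` on ref_id: keep only rows whose y.ref_id appears in z.

(3, Theater, Concert); (4, Loft, Concert); (4, Loft, Gala); (7, Studio, Concert)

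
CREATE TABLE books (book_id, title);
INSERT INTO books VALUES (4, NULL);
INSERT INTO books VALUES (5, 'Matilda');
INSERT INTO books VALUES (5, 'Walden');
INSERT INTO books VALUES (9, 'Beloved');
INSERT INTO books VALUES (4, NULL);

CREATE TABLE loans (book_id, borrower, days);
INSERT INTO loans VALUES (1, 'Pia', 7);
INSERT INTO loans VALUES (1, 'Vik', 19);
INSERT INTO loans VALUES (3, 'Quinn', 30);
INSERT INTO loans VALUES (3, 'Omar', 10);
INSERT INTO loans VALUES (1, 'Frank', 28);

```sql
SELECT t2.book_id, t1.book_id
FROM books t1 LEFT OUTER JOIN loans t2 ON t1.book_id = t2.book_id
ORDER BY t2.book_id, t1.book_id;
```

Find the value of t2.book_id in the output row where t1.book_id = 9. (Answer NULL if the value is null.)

NULL

LEFT JOIN keeps every row from `books`; unmatched rows get NULL for `loans`'s columns.
Matching on t1.book_id = t2.book_id.
Matched pairs: 0; unmatched t1 rows kept: 5.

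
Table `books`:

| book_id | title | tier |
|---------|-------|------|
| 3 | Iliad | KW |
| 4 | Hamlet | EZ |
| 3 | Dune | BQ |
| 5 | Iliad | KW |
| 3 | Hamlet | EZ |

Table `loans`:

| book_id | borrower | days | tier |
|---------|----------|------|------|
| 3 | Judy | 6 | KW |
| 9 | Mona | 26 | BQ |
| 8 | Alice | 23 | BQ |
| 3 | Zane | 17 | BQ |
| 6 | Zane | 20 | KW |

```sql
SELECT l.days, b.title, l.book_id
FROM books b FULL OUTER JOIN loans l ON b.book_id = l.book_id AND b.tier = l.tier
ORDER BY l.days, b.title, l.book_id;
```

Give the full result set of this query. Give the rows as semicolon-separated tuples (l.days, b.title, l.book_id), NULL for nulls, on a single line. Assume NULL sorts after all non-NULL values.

(6, Iliad, 3); (17, Dune, 3); (20, NULL, 6); (23, NULL, 8); (26, NULL, 9); (NULL, Hamlet, NULL); (NULL, Hamlet, NULL); (NULL, Iliad, NULL)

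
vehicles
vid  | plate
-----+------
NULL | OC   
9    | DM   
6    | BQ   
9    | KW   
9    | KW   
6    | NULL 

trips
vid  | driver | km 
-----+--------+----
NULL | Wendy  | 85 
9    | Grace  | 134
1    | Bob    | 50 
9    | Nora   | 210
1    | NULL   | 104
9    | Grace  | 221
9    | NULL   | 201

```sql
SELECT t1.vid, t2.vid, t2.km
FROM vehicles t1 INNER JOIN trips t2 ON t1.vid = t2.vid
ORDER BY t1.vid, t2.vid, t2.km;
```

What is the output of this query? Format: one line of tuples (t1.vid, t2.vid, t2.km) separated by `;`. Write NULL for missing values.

INNER JOIN keeps only pairs where the ON condition holds.
Matching on t1.vid = t2.vid. A NULL in a compared column never satisfies the condition.
- t1[0] vid=NULL → no match; dropped.
- t1[1] vid=9 → 4 match(es) in t2 → 4 row(s).
- t1[2] vid=6 → no match; dropped.
- t1[3] vid=9 → 4 match(es) in t2 → 4 row(s).
- t1[4] vid=9 → 4 match(es) in t2 → 4 row(s).
- t1[5] vid=6 → no match; dropped.

(9, 9, 134); (9, 9, 134); (9, 9, 134); (9, 9, 201); (9, 9, 201); (9, 9, 201); (9, 9, 210); (9, 9, 210); (9, 9, 210); (9, 9, 221); (9, 9, 221); (9, 9, 221)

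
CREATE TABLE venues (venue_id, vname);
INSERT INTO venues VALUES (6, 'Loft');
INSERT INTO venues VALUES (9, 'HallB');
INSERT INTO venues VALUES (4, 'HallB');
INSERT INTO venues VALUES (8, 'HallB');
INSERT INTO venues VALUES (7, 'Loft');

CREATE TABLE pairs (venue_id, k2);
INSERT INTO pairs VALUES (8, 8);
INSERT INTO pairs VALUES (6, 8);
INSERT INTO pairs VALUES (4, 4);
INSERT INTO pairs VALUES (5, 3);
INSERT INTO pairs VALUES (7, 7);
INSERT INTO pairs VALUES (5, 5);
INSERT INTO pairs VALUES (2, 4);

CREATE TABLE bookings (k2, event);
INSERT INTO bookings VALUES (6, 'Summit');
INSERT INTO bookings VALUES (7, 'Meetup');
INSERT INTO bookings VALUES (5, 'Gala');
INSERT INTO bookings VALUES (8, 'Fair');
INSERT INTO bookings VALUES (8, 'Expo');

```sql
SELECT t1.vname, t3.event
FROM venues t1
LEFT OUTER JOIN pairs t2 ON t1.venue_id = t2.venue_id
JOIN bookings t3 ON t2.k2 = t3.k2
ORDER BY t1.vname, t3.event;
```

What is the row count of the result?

Joins associate left-to-right: venues LEFT JOIN pairs on venue_id gives 5 intermediate row(s).
Then INNER JOIN `bookings t3` on k2: keep only rows whose t2.k2 appears in t3.
Result: 5 row(s).

5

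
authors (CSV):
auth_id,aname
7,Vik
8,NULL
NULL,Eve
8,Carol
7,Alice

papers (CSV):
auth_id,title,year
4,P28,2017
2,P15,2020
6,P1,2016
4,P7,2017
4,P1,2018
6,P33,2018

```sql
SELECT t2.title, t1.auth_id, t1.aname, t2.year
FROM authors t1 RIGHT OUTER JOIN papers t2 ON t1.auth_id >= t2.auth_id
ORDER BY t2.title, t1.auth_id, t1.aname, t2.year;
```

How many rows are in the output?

24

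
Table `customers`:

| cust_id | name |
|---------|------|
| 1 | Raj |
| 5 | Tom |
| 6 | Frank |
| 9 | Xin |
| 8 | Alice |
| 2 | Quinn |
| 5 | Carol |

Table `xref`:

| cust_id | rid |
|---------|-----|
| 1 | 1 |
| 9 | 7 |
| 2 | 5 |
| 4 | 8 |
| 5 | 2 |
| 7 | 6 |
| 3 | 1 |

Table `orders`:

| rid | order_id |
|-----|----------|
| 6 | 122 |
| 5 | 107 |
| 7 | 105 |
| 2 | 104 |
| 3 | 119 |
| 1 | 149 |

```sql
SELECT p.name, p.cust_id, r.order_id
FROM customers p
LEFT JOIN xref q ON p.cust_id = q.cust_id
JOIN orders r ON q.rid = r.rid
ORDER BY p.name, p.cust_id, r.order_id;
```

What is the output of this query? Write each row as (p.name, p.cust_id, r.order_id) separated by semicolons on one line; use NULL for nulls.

Joins associate left-to-right: customers LEFT JOIN xref on cust_id gives 7 intermediate row(s).
Then INNER JOIN `orders r` on rid: keep only rows whose q.rid appears in r.

(Carol, 5, 104); (Quinn, 2, 107); (Raj, 1, 149); (Tom, 5, 104); (Xin, 9, 105)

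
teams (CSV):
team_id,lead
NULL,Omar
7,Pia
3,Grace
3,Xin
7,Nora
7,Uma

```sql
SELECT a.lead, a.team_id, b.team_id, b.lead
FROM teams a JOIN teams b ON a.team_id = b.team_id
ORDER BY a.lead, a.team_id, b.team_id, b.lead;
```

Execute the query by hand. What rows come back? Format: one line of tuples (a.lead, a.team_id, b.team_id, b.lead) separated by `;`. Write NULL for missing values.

INNER JOIN keeps only pairs where the ON condition holds.
Matching on a.team_id = b.team_id. A NULL in a compared column never satisfies the condition.
- team_id=NULL: no matching b row, dropped.
- team_id=7: 3 matching b row(s), so 3 row(s) emitted.
- team_id=3: 2 matching b row(s), so 2 row(s) emitted.
- team_id=3: 2 matching b row(s), so 2 row(s) emitted.
- team_id=7: 3 matching b row(s), so 3 row(s) emitted.
- team_id=7: 3 matching b row(s), so 3 row(s) emitted.

(Grace, 3, 3, Grace); (Grace, 3, 3, Xin); (Nora, 7, 7, Nora); (Nora, 7, 7, Pia); (Nora, 7, 7, Uma); (Pia, 7, 7, Nora); (Pia, 7, 7, Pia); (Pia, 7, 7, Uma); (Uma, 7, 7, Nora); (Uma, 7, 7, Pia); (Uma, 7, 7, Uma); (Xin, 3, 3, Grace); (Xin, 3, 3, Xin)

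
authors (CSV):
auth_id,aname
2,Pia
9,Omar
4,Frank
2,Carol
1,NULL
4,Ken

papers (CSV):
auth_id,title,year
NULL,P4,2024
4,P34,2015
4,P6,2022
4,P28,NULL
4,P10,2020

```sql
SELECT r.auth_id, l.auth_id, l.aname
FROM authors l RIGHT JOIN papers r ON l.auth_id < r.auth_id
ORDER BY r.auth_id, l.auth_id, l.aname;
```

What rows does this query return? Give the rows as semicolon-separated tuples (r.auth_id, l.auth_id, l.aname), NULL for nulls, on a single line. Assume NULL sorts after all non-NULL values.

(4, 1, NULL); (4, 1, NULL); (4, 1, NULL); (4, 1, NULL); (4, 2, Carol); (4, 2, Carol); (4, 2, Carol); (4, 2, Carol); (4, 2, Pia); (4, 2, Pia); (4, 2, Pia); (4, 2, Pia); (NULL, NULL, NULL)

RIGHT JOIN keeps every row from `papers`; unmatched rows get NULL for `authors`'s columns.
Matching on l.auth_id < r.auth_id. A NULL in a compared column never satisfies the condition.
- l[0] auth_id=2 → 4 match(es) in r → 4 row(s).
- l[1] auth_id=9 → no match.
- l[2] auth_id=4 → no match.
- l[3] auth_id=2 → 4 match(es) in r → 4 row(s).
- l[4] auth_id=1 → 4 match(es) in r → 4 row(s).
- l[5] auth_id=4 → no match.
- plus 1 unmatched r row(s), each kept with NULL l columns.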